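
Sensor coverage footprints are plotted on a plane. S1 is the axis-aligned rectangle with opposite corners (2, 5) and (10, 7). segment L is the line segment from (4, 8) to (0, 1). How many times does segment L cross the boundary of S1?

The segment meets the boundary at (2.286,5), (3.429,7).

2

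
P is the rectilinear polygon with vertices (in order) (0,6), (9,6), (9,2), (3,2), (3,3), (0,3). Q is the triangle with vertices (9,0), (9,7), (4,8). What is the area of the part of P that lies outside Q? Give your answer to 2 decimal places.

23.00

|P| = 33, |P∩Q| = 10.
|P ∖ Q| = |P| − |P∩Q| = 33 − 10 = 23.00.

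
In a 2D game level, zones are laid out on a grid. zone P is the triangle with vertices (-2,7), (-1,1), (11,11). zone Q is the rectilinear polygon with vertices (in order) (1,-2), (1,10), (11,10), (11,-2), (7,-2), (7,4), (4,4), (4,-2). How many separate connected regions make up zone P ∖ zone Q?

zone P ∖ zone Q splits into 2 disjoint pieces (area 14.7179, area 1.025).

2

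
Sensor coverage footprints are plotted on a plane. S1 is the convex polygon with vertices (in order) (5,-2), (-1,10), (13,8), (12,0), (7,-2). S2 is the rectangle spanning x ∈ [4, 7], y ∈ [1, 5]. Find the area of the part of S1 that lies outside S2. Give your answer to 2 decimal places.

95.00

|S1| = 107, |S1∩S2| = 12.
|S1 ∖ S2| = |S1| − |S1∩S2| = 107 − 12 = 95.00.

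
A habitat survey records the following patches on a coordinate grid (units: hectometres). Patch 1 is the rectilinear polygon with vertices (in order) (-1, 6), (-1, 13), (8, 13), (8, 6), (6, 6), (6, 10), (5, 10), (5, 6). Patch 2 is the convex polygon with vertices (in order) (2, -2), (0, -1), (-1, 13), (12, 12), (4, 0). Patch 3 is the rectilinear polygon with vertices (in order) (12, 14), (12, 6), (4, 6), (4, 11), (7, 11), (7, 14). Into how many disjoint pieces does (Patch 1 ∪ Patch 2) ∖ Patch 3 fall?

1

(Patch 1 ∪ Patch 2) ∖ Patch 3 is a single connected region.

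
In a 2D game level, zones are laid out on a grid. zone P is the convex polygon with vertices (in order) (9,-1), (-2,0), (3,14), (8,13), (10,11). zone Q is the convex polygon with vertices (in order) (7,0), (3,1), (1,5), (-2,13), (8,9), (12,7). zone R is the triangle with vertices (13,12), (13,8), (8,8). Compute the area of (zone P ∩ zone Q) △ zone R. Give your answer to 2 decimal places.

81.73

|zone P ∩ zone Q| = 72.9299.
|(zone P ∩ zone Q) ∩ zone R| = 0.6004.
|(zone P ∩ zone Q) △ zone R| = 72.9299 + 10 − 1.2008 = 81.73.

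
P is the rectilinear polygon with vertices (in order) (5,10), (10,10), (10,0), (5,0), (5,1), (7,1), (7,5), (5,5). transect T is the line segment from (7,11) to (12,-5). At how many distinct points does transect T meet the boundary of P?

2

The segment meets the boundary at (10,1.4), (7.312,10).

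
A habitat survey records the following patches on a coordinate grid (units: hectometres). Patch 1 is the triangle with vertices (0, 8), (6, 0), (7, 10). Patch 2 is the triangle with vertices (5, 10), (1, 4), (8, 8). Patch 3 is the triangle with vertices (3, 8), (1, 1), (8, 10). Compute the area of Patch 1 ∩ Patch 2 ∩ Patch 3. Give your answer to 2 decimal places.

9.09

The intersection is the polygon with vertices (3.909,8.364), (6.125,9.25), (6.875,8.75), (6.853,8.525), (5.2,6.4), (2.4,4.8), (2.172,5.103), (2.5,6.25).
By the shoelace formula its area is 9.09.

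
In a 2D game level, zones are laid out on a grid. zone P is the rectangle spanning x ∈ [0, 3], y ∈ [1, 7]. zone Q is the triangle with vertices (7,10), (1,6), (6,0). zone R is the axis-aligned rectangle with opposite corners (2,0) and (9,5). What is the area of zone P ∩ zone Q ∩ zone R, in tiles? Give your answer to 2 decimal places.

The intersection is the polygon with vertices (3,3.6), (2,4.8), (2,5), (3,5).
By the shoelace formula its area is 0.80.

0.80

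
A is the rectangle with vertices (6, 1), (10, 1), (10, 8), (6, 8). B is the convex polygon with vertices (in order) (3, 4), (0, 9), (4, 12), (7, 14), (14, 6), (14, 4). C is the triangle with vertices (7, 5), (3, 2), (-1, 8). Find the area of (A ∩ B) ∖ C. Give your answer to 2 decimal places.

15.44

|A ∩ B| = 16.
|(A ∩ B) ∩ C| = 0.5625.
|(A ∩ B) ∖ C| = 16 − 0.5625 = 15.44.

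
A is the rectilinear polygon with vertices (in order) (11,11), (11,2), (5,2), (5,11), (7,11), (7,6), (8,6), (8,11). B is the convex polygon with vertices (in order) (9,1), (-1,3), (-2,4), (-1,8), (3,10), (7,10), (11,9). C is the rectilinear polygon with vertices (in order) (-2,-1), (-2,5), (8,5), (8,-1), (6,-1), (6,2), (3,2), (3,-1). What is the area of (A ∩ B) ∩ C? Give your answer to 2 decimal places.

The region (A ∩ B) ∩ C is the polygon with vertices (5,5), (8,5), (8,2), (6,2), (5,2).
By the shoelace formula its area is 9.00.

9.00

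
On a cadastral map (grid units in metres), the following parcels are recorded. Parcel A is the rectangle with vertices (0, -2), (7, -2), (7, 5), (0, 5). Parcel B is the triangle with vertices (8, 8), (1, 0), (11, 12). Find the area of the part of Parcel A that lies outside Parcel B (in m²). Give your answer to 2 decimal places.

|Parcel A| = 49, |Parcel A∩Parcel B| = 0.5208.
|Parcel A ∖ Parcel B| = |Parcel A| − |Parcel A∩Parcel B| = 49 − 0.5208 = 48.48.

48.48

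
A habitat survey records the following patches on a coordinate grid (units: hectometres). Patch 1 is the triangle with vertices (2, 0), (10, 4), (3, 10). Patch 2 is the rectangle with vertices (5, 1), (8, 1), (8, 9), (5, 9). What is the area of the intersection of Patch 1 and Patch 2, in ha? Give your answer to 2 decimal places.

14.25

The intersection is the polygon with vertices (5,1.5), (5,8.286), (8,5.714), (8,3).
By the shoelace formula its area is 14.25.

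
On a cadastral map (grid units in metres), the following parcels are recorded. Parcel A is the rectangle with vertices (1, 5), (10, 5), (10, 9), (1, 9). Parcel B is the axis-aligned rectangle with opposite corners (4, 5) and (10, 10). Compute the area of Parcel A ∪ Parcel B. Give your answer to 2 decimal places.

By inclusion–exclusion:
Individual areas: |Parcel A| = 36, |Parcel B| = 30.
|Parcel A∩Parcel B|: x∈[4,10], y∈[5,9] → 6·4 = 24.
|Parcel A ∪ Parcel B| = 66 − 24 = 42.00.

42.00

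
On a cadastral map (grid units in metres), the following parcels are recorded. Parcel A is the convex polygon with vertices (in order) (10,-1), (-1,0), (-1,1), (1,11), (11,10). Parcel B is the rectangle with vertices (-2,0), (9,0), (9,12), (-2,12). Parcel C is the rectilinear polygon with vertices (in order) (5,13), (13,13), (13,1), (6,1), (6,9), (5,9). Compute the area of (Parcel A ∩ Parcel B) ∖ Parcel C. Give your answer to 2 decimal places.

67.20

|Parcel A ∩ Parcel B| = 96.8.
|(Parcel A ∩ Parcel B) ∩ Parcel C| = 29.6.
|(Parcel A ∩ Parcel B) ∖ Parcel C| = 96.8 − 29.6 = 67.20.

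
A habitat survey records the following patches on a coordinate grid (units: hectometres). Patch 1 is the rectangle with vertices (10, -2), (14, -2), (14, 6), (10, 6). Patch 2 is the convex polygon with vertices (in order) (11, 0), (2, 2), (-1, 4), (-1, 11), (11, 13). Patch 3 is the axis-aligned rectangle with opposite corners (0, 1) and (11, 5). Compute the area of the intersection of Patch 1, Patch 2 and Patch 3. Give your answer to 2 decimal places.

The intersection is the polygon with vertices (11,1), (10,1), (10,5), (11,5).
By the shoelace formula its area is 4.00.

4.00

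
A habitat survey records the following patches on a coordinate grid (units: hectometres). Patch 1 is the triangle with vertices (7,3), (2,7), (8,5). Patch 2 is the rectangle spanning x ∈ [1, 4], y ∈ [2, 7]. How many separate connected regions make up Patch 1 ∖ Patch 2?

Patch 1 ∖ Patch 2 is a single connected region.

1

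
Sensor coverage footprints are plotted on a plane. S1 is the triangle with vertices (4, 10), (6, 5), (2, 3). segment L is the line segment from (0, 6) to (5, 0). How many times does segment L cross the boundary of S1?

2

The segment meets the boundary at (2.353,3.176), (2.128,3.447).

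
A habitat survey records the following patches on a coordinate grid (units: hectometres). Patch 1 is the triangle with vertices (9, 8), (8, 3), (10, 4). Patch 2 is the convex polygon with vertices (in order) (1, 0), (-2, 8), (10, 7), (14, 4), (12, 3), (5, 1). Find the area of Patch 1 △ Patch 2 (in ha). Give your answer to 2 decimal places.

72.88

|Patch 1| = 4.5, |Patch 2| = 77, |Patch 1∩Patch 2| = 4.3101.
|Patch 1 △ Patch 2| = |Patch 1| + |Patch 2| − 2·|Patch 1∩Patch 2| = 4.5 + 77 − 8.6202 = 72.88.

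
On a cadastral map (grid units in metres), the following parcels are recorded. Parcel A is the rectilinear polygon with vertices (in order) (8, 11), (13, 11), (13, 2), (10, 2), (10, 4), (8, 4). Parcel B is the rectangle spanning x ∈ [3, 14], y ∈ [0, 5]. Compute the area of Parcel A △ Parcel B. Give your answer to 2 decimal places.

74.00

|Parcel A| = 41, |Parcel B| = 55, |Parcel A∩Parcel B| = 11.
|Parcel A △ Parcel B| = |Parcel A| + |Parcel B| − 2·|Parcel A∩Parcel B| = 41 + 55 − 22 = 74.00.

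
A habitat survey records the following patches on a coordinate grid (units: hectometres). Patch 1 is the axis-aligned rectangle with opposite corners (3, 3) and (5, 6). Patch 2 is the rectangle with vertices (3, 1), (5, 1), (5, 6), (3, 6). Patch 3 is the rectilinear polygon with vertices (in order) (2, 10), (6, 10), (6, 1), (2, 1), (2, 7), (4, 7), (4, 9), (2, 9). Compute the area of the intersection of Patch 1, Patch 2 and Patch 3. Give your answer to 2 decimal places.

The intersection is the polygon with vertices (3,3), (3,6), (5,6), (5,3).
By the shoelace formula its area is 6.00.

6.00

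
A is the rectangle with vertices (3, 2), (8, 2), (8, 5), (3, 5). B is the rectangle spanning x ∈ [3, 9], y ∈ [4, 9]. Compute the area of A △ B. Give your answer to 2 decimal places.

35.00

|A∩B|: x∈[3,8], y∈[4,5] → 5·1 = 5.
|A △ B| = |A| + |B| − 2·|A∩B| = 15 + 30 − 10 = 35.00.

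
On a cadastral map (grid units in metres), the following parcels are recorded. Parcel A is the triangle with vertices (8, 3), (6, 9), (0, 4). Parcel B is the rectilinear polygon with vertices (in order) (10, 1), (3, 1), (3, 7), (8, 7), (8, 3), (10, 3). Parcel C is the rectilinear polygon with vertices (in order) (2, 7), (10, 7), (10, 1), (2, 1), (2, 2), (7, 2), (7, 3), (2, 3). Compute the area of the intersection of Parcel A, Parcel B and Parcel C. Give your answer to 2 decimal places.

15.62

The intersection is the polygon with vertices (3,3.625), (3,6.5), (3.6,7), (6.667,7), (8,3).
By the shoelace formula its area is 15.62.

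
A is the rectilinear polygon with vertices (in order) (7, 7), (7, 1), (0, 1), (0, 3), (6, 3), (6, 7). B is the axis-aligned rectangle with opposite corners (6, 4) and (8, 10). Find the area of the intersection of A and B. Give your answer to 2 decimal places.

The intersection is the polygon with vertices (7,4), (6,4), (6,7), (7,7).
By the shoelace formula its area is 3.00.

3.00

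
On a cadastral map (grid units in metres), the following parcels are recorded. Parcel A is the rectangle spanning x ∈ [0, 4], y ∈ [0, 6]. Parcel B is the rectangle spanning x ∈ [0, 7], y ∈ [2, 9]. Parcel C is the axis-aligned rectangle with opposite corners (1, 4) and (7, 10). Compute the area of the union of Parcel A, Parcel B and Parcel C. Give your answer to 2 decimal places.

63.00

By inclusion–exclusion:
Individual areas: |Parcel A| = 24, |Parcel B| = 49, |Parcel C| = 36.
|Parcel A∩Parcel B|: x∈[0,4], y∈[2,6] → 4·4 = 16.
|Parcel A∩Parcel C|: x∈[1,4], y∈[4,6] → 3·2 = 6.
|Parcel B∩Parcel C|: x∈[1,7], y∈[4,9] → 6·5 = 30.
|Parcel A∩Parcel B∩Parcel C| = 6.
|Parcel A ∪ Parcel B ∪ Parcel C| = 109 − 52 + 6 = 63.00.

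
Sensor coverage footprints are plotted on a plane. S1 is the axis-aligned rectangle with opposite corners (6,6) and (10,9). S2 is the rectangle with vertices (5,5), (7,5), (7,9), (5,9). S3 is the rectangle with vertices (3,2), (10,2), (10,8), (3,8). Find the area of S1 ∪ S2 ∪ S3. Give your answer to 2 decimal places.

By inclusion–exclusion:
Individual areas: |S1| = 12, |S2| = 8, |S3| = 42.
|S1∩S2|: x∈[6,7], y∈[6,9] → 1·3 = 3.
|S1∩S3|: x∈[6,10], y∈[6,8] → 4·2 = 8.
|S2∩S3|: x∈[5,7], y∈[5,8] → 2·3 = 6.
|S1∩S2∩S3| = 2.
|S1 ∪ S2 ∪ S3| = 62 − 17 + 2 = 47.00.

47.00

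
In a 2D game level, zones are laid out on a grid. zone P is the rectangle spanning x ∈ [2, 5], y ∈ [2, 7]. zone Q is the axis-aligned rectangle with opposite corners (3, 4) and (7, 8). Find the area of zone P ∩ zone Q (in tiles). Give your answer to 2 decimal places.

6.00

|zone P∩zone Q|: x∈[3,5], y∈[4,7] → 2·3 = 6.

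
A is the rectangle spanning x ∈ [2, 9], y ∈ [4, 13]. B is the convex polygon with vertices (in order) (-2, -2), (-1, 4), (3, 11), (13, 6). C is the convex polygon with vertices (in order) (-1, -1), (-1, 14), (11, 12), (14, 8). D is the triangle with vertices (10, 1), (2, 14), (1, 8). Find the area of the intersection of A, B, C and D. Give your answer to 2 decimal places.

The intersection is the polygon with vertices (2,9.25), (3,11), (4.222,10.389), (7.933,4.36), (7.333,4), (6.143,4), (2,7.222).
By the shoelace formula its area is 20.04.

20.04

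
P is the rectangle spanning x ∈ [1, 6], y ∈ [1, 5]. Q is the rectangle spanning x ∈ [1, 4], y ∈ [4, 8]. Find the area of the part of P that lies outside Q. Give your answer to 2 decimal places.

|P∩Q|: x∈[1,4], y∈[4,5] → 3·1 = 3.
|P| = 20.
|P ∖ Q| = |P| − |P∩Q| = 20 − 3 = 17.00.

17.00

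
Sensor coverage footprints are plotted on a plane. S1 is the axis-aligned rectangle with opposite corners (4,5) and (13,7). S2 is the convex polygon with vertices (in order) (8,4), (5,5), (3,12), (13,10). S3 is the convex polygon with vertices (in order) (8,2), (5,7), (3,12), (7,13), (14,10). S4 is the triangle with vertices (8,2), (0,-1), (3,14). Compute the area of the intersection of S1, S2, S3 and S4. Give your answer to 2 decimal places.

The intersection is the polygon with vertices (6.2,5), (5,7), (5.917,7), (6.75,5).
By the shoelace formula its area is 1.47.

1.47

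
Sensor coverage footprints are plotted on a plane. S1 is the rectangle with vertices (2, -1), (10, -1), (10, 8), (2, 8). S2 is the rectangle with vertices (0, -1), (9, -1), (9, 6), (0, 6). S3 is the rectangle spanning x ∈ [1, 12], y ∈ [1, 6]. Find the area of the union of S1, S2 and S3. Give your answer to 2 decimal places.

By inclusion–exclusion:
Individual areas: |S1| = 72, |S2| = 63, |S3| = 55.
|S1∩S2|: x∈[2,9], y∈[-1,6] → 7·7 = 49.
|S1∩S3|: x∈[2,10], y∈[1,6] → 8·5 = 40.
|S2∩S3|: x∈[1,9], y∈[1,6] → 8·5 = 40.
|S1∩S2∩S3| = 35.
|S1 ∪ S2 ∪ S3| = 190 − 129 + 35 = 96.00.

96.00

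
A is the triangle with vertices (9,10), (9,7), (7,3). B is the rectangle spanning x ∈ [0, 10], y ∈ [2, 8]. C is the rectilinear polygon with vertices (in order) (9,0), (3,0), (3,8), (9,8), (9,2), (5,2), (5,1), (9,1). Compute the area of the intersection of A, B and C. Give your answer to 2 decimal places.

2.43

The intersection is the polygon with vertices (7,3), (8.429,8), (9,8), (9,7).
By the shoelace formula its area is 2.43.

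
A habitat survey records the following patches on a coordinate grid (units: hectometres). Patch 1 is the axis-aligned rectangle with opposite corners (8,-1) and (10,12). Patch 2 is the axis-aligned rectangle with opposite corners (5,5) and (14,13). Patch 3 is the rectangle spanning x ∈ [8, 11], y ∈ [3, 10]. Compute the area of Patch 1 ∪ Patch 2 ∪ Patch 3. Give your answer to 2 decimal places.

By inclusion–exclusion:
Individual areas: |Patch 1| = 26, |Patch 2| = 72, |Patch 3| = 21.
|Patch 1∩Patch 2|: x∈[8,10], y∈[5,12] → 2·7 = 14.
|Patch 1∩Patch 3|: x∈[8,10], y∈[3,10] → 2·7 = 14.
|Patch 2∩Patch 3|: x∈[8,11], y∈[5,10] → 3·5 = 15.
|Patch 1∩Patch 2∩Patch 3| = 10.
|Patch 1 ∪ Patch 2 ∪ Patch 3| = 119 − 43 + 10 = 86.00.

86.00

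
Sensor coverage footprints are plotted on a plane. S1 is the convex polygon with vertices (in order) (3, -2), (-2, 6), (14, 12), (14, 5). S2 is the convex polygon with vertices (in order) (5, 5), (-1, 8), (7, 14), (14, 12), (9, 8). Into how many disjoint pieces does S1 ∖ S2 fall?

S1 ∖ S2 is a single connected region.

1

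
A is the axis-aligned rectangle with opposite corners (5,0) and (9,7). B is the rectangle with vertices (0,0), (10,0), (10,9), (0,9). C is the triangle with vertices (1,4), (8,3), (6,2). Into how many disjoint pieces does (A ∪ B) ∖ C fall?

1

(A ∪ B) ∖ C is a single connected region.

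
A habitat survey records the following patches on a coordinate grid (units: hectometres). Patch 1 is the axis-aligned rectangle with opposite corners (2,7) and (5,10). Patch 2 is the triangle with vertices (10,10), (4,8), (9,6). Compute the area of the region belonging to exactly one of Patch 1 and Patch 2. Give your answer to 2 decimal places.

19.27

|Patch 1| = 9, |Patch 2| = 11, |Patch 1∩Patch 2| = 0.3667.
|Patch 1 △ Patch 2| = |Patch 1| + |Patch 2| − 2·|Patch 1∩Patch 2| = 9 + 11 − 0.7333 = 19.27.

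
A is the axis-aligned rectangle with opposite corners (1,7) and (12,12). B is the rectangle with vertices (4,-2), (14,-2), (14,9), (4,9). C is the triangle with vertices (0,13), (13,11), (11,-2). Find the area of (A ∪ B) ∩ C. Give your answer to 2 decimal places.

81.80

The region (A ∪ B) ∩ C is the polygon with vertices (1,12), (6.5,12), (12,11.154), (12,9), (12.692,9), (11,-2), (1,11.636).
By the shoelace formula its area is 81.80.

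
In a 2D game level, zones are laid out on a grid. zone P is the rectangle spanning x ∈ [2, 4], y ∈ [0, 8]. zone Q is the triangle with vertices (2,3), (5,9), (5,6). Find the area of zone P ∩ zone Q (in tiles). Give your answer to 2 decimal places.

The intersection is the polygon with vertices (4,5), (2,3), (4,7).
By the shoelace formula its area is 2.00.

2.00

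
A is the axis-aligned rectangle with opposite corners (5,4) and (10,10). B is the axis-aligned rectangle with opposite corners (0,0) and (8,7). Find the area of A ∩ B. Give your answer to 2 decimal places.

9.00

|A∩B|: x∈[5,8], y∈[4,7] → 3·3 = 9.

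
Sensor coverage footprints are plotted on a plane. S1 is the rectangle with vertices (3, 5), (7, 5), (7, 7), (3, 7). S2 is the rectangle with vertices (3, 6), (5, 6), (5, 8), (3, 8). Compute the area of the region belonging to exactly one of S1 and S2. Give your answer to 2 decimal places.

|S1∩S2|: x∈[3,5], y∈[6,7] → 2·1 = 2.
|S1 △ S2| = |S1| + |S2| − 2·|S1∩S2| = 8 + 4 − 4 = 8.00.

8.00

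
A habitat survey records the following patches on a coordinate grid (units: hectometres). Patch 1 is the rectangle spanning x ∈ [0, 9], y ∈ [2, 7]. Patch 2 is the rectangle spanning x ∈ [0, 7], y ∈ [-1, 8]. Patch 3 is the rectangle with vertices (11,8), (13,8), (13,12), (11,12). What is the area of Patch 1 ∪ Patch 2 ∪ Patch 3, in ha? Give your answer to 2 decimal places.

81.00

By inclusion–exclusion:
Individual areas: |Patch 1| = 45, |Patch 2| = 63, |Patch 3| = 8.
|Patch 1∩Patch 2|: x∈[0,7], y∈[2,7] → 7·5 = 35.
|Patch 1∩Patch 3| = 0 (no overlap).
|Patch 2∩Patch 3| = 0 (no overlap).
|Patch 1∩Patch 2∩Patch 3| = 0.
|Patch 1 ∪ Patch 2 ∪ Patch 3| = 116 − 35 + 0 = 81.00.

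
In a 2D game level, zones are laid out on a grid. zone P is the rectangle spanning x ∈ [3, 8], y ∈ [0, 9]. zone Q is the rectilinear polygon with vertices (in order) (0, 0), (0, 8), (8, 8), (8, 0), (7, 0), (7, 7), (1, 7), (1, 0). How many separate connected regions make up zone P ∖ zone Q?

zone P ∖ zone Q splits into 2 disjoint pieces (area 5, area 28).

2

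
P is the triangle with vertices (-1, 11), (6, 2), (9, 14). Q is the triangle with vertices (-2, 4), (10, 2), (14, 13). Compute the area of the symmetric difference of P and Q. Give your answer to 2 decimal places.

90.85

|P| = 55.5, |Q| = 70, |P∩Q| = 17.3235.
|P △ Q| = |P| + |Q| − 2·|P∩Q| = 55.5 + 70 − 34.647 = 90.85.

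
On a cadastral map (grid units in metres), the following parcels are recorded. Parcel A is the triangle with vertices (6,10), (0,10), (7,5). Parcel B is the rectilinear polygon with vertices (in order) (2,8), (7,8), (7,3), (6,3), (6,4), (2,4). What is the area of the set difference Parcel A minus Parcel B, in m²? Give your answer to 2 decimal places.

|Parcel A| = 15, |Parcel A∩Parcel B| = 5.4.
|Parcel A ∖ Parcel B| = |Parcel A| − |Parcel A∩Parcel B| = 15 − 5.4 = 9.60.

9.60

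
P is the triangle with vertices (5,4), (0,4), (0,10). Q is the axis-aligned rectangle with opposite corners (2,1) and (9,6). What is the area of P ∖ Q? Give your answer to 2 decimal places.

|P| = 15, |P∩Q| = 4.3333.
|P ∖ Q| = |P| − |P∩Q| = 15 − 4.3333 = 10.67.

10.67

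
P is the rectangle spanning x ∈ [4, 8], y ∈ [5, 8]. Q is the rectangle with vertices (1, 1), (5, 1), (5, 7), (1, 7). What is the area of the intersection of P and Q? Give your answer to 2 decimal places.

2.00

|P∩Q|: x∈[4,5], y∈[5,7] → 1·2 = 2.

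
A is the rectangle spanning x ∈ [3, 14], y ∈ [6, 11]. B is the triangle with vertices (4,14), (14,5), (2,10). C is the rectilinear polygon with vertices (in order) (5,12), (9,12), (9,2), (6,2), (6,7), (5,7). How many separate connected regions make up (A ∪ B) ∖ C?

(A ∪ B) ∖ C splits into 2 disjoint pieces (area 25.6444, area 17.4306).

2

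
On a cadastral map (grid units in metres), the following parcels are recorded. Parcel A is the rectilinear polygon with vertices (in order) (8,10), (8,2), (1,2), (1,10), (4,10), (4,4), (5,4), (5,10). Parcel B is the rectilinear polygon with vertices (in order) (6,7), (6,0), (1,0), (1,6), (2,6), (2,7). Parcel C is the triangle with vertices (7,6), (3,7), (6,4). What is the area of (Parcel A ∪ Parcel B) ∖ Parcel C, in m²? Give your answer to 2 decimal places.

|Parcel A ∪ Parcel B| = 63.
|(Parcel A ∪ Parcel B) ∩ Parcel C| = 4.5.
|(Parcel A ∪ Parcel B) ∖ Parcel C| = 63 − 4.5 = 58.50.

58.50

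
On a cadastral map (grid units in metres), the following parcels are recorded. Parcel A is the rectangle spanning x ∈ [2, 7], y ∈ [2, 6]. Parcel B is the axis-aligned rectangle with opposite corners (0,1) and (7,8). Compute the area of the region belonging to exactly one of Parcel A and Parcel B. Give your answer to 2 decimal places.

|Parcel A∩Parcel B|: x∈[2,7], y∈[2,6] → 5·4 = 20.
|Parcel A △ Parcel B| = |Parcel A| + |Parcel B| − 2·|Parcel A∩Parcel B| = 20 + 49 − 40 = 29.00.

29.00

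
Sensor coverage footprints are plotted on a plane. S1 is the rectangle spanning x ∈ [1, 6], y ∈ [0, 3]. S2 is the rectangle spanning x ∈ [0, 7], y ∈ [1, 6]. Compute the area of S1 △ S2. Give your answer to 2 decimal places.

|S1∩S2|: x∈[1,6], y∈[1,3] → 5·2 = 10.
|S1 △ S2| = |S1| + |S2| − 2·|S1∩S2| = 15 + 35 − 20 = 30.00.

30.00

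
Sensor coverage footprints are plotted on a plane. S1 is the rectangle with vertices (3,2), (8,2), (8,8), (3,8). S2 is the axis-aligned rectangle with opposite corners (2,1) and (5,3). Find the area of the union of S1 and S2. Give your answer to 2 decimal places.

34.00

By inclusion–exclusion:
Individual areas: |S1| = 30, |S2| = 6.
|S1∩S2|: x∈[3,5], y∈[2,3] → 2·1 = 2.
|S1 ∪ S2| = 36 − 2 = 34.00.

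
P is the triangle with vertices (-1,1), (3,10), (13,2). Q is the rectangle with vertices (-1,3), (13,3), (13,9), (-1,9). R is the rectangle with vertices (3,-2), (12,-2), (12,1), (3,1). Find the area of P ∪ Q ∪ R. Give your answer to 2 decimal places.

131.33

By inclusion–exclusion:
Individual areas: |P| = 61, |Q| = 84, |R| = 27.
|P∩Q| = 40.6667.
|P∩R| = 0.
|Q∩R| = 0 (no overlap).
|P∩Q∩R| = 0.
|P ∪ Q ∪ R| = 172 − 40.6667 + 0 = 131.33.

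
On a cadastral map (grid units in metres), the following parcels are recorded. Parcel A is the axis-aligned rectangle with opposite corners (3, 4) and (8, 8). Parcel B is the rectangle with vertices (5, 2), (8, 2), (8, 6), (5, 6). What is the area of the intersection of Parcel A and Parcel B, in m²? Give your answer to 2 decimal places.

|Parcel A∩Parcel B|: x∈[5,8], y∈[4,6] → 3·2 = 6.

6.00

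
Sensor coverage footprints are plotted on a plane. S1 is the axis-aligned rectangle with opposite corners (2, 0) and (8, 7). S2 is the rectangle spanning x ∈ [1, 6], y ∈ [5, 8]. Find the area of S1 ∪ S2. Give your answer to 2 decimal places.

By inclusion–exclusion:
Individual areas: |S1| = 42, |S2| = 15.
|S1∩S2|: x∈[2,6], y∈[5,7] → 4·2 = 8.
|S1 ∪ S2| = 57 − 8 = 49.00.

49.00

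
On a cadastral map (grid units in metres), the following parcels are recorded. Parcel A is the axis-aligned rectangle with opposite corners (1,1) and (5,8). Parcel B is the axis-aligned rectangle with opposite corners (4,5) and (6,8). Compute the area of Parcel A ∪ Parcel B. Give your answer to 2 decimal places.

31.00

By inclusion–exclusion:
Individual areas: |Parcel A| = 28, |Parcel B| = 6.
|Parcel A∩Parcel B|: x∈[4,5], y∈[5,8] → 1·3 = 3.
|Parcel A ∪ Parcel B| = 34 − 3 = 31.00.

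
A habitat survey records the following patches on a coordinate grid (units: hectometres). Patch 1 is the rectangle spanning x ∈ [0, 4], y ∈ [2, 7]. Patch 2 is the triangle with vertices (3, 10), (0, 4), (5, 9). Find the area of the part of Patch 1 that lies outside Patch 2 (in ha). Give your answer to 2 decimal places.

17.75

|Patch 1| = 20, |Patch 1∩Patch 2| = 2.25.
|Patch 1 ∖ Patch 2| = |Patch 1| − |Patch 1∩Patch 2| = 20 − 2.25 = 17.75.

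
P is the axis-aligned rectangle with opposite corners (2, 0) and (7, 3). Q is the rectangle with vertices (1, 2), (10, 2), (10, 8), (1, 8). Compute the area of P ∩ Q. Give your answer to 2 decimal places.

5.00

|P∩Q|: x∈[2,7], y∈[2,3] → 5·1 = 5.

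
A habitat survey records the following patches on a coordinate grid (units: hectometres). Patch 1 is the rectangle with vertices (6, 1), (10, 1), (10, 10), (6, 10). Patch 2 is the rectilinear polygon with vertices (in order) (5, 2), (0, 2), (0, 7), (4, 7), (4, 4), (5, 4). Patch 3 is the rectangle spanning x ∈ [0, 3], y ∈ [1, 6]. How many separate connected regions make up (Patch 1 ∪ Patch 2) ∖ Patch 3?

(Patch 1 ∪ Patch 2) ∖ Patch 3 splits into 2 disjoint pieces (area 36, area 10).

2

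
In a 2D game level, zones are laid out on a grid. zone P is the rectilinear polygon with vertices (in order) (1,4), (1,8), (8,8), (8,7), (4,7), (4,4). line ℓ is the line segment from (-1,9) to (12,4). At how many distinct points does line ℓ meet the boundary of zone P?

The segment meets the boundary at (4.2,7), (1.6,8).

2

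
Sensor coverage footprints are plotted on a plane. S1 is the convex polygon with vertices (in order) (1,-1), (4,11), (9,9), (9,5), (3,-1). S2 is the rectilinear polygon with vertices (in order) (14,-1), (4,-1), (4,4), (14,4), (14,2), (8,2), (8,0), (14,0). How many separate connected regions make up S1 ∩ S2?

S1 ∩ S2 is a single connected region.

1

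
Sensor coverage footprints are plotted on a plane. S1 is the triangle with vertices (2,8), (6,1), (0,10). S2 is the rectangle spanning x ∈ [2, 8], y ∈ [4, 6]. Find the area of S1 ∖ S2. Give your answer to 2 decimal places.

|S1| = 3, |S1∩S2| = 0.7619.
|S1 ∖ S2| = |S1| − |S1∩S2| = 3 − 0.7619 = 2.24.

2.24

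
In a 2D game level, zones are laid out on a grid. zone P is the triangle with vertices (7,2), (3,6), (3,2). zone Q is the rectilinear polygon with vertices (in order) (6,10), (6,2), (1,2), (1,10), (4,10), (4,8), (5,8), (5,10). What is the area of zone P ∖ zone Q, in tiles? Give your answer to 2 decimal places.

|zone P| = 8, |zone P∩zone Q| = 7.5.
|zone P ∖ zone Q| = |zone P| − |zone P∩zone Q| = 8 − 7.5 = 0.50.

0.50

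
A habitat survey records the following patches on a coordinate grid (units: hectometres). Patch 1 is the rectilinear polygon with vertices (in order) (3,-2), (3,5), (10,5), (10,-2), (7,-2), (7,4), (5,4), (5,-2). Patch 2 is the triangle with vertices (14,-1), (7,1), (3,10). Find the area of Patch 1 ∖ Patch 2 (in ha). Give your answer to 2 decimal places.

24.16

|Patch 1| = 37, |Patch 1∩Patch 2| = 12.8413.
|Patch 1 ∖ Patch 2| = |Patch 1| − |Patch 1∩Patch 2| = 37 − 12.8413 = 24.16.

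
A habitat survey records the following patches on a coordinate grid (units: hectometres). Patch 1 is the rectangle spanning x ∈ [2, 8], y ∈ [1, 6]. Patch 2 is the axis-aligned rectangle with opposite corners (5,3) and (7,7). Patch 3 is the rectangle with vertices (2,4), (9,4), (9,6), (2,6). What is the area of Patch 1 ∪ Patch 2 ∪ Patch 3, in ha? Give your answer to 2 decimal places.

By inclusion–exclusion:
Individual areas: |Patch 1| = 30, |Patch 2| = 8, |Patch 3| = 14.
|Patch 1∩Patch 2|: x∈[5,7], y∈[3,6] → 2·3 = 6.
|Patch 1∩Patch 3|: x∈[2,8], y∈[4,6] → 6·2 = 12.
|Patch 2∩Patch 3|: x∈[5,7], y∈[4,6] → 2·2 = 4.
|Patch 1∩Patch 2∩Patch 3| = 4.
|Patch 1 ∪ Patch 2 ∪ Patch 3| = 52 − 22 + 4 = 34.00.

34.00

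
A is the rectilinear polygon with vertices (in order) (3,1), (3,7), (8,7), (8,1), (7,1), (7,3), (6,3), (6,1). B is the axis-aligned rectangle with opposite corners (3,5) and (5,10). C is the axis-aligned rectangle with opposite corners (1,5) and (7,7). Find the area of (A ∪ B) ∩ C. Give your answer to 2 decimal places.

8.00

The region (A ∪ B) ∩ C is the polygon with vertices (3,7), (5,7), (7,7), (7,5), (3,5).
By the shoelace formula its area is 8.00.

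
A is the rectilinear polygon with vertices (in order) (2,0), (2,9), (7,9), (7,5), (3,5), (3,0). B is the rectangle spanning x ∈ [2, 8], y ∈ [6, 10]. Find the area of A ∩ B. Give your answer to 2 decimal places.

The intersection is the polygon with vertices (2,9), (7,9), (7,6), (2,6).
By the shoelace formula its area is 15.00.

15.00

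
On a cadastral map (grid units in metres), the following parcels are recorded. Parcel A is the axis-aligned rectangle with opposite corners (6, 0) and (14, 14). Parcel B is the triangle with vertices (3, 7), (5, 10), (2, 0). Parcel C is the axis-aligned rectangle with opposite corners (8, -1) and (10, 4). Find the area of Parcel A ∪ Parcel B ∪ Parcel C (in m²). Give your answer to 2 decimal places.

119.50

By inclusion–exclusion:
Individual areas: |Parcel A| = 112, |Parcel B| = 5.5, |Parcel C| = 10.
|Parcel A∩Parcel B| = 0.
|Parcel A∩Parcel C|: x∈[8,10], y∈[0,4] → 2·4 = 8.
|Parcel B∩Parcel C| = 0.
|Parcel A∩Parcel B∩Parcel C| = 0.
|Parcel A ∪ Parcel B ∪ Parcel C| = 127.5 − 8 + 0 = 119.50.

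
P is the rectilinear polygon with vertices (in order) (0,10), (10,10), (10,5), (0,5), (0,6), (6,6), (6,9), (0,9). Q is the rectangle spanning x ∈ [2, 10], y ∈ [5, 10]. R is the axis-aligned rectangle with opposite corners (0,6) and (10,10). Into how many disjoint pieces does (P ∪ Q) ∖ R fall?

1

(P ∪ Q) ∖ R is a single connected region.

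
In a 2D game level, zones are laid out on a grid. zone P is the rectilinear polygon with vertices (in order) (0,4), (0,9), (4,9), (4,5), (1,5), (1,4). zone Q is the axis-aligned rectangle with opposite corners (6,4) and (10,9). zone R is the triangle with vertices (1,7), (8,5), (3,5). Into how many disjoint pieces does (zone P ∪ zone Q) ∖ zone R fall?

(zone P ∪ zone Q) ∖ zone R splits into 2 disjoint pieces (area 14.2857, area 19.4286).

2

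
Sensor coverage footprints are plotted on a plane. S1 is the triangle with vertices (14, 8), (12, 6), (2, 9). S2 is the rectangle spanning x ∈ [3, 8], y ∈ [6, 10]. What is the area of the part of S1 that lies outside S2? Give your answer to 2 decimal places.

|S1| = 13, |S1∩S2| = 3.7917.
|S1 ∖ S2| = |S1| − |S1∩S2| = 13 − 3.7917 = 9.21.

9.21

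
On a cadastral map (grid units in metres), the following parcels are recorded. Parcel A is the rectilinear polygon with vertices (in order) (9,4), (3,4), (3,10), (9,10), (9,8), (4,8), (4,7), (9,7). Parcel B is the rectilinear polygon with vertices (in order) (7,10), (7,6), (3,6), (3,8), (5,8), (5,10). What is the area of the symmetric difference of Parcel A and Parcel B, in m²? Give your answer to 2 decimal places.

25.00

|Parcel A| = 31, |Parcel B| = 12, |Parcel A∩Parcel B| = 9.
|Parcel A △ Parcel B| = |Parcel A| + |Parcel B| − 2·|Parcel A∩Parcel B| = 31 + 12 − 18 = 25.00.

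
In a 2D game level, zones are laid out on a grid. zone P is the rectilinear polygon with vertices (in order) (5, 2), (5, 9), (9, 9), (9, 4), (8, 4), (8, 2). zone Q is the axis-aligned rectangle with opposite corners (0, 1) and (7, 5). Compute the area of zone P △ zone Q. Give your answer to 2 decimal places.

|zone P| = 26, |zone Q| = 28, |zone P∩zone Q| = 6.
|zone P △ zone Q| = |zone P| + |zone Q| − 2·|zone P∩zone Q| = 26 + 28 − 12 = 42.00.

42.00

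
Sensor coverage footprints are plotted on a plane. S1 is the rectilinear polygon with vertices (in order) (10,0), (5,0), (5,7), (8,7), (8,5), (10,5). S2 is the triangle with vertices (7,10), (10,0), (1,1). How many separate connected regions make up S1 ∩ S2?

S1 ∩ S2 is a single connected region.

1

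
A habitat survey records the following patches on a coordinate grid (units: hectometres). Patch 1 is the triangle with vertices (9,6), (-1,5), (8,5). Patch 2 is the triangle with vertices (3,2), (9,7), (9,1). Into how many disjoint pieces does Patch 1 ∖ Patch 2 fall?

1

Patch 1 ∖ Patch 2 is a single connected region.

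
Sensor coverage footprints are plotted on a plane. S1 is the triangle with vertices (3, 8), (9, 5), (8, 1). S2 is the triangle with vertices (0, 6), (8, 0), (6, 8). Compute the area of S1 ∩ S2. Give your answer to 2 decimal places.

The intersection is the polygon with vertices (6.429,6.286), (7.615,1.538), (3.577,7.192), (4.2,7.4).
By the shoelace formula its area is 6.81.

6.81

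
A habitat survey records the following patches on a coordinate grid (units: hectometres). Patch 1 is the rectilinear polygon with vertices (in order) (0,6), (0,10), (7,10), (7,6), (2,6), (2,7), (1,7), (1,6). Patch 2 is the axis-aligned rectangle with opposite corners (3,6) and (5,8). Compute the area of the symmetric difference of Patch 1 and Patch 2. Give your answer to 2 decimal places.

23.00

|Patch 1| = 27, |Patch 2| = 4, |Patch 1∩Patch 2| = 4.
|Patch 1 △ Patch 2| = |Patch 1| + |Patch 2| − 2·|Patch 1∩Patch 2| = 27 + 4 − 8 = 23.00.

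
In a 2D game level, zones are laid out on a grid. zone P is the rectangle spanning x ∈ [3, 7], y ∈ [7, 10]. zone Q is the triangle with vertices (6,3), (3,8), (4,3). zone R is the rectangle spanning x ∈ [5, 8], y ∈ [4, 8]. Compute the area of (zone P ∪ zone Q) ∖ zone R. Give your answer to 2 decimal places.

14.67

|zone P ∪ zone Q| = 16.8.
|(zone P ∪ zone Q) ∩ zone R| = 2.1333.
|(zone P ∪ zone Q) ∖ zone R| = 16.8 − 2.1333 = 14.67.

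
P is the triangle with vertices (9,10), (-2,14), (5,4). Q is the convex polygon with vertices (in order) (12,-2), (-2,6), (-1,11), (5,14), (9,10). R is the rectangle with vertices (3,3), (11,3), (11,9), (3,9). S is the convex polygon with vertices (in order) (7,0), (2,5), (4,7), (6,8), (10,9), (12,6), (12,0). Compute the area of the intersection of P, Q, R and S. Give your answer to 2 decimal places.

8.54

The intersection is the polygon with vertices (3.353,6.353), (4,7), (6,8), (8,8.5), (5,4).
By the shoelace formula its area is 8.54.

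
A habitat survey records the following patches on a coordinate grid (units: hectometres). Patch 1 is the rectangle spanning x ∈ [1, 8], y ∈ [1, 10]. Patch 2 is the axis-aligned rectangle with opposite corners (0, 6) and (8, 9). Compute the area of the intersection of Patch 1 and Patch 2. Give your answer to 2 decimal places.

|Patch 1∩Patch 2|: x∈[1,8], y∈[6,9] → 7·3 = 21.

21.00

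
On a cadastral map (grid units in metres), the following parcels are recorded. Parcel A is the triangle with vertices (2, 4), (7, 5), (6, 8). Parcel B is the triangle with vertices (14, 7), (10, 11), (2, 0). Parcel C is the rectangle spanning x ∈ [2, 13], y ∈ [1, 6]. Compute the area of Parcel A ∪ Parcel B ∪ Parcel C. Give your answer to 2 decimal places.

By inclusion–exclusion:
Individual areas: |Parcel A| = 8, |Parcel B| = 38, |Parcel C| = 55.
|Parcel A∩Parcel B| = 1.0942.
|Parcel A∩Parcel C| = 5.3333.
|Parcel B∩Parcel C| = 17.2727.
|Parcel A∩Parcel B∩Parcel C| = 1.0509.
|Parcel A ∪ Parcel B ∪ Parcel C| = 101 − 23.7003 + 1.0509 = 78.35.

78.35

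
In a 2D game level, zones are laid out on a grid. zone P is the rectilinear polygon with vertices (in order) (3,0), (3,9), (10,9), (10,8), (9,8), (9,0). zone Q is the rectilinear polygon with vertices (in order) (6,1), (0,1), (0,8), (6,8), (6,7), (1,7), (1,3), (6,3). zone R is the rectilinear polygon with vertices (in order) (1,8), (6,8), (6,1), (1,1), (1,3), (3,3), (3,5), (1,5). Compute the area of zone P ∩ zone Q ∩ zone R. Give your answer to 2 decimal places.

9.00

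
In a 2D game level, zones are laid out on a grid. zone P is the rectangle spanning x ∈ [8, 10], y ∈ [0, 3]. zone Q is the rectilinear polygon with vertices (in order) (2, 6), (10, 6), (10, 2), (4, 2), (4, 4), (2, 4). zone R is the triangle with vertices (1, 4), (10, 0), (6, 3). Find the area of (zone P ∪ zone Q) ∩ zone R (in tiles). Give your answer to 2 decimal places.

|zone P ∪ zone Q| = 32.
|(zone P ∪ zone Q) ∩ zone R| = 3.18.

3.18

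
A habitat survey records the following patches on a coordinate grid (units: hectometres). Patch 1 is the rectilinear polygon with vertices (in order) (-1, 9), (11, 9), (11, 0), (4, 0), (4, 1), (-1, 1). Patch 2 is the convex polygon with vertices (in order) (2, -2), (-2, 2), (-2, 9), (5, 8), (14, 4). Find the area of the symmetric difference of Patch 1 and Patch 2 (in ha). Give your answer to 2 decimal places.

|Patch 1| = 103, |Patch 2| = 101.5, |Patch 1∩Patch 2| = 79.3214.
|Patch 1 △ Patch 2| = |Patch 1| + |Patch 2| − 2·|Patch 1∩Patch 2| = 103 + 101.5 − 158.6429 = 45.86.

45.86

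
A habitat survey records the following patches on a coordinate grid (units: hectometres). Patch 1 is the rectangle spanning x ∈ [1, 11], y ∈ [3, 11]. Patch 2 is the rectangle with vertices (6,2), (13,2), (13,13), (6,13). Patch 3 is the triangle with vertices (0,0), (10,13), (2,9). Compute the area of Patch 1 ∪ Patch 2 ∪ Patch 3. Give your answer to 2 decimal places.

By inclusion–exclusion:
Individual areas: |Patch 1| = 80, |Patch 2| = 77, |Patch 3| = 32.
|Patch 1∩Patch 2|: x∈[6,11], y∈[3,11] → 5·8 = 40.
|Patch 1∩Patch 3| = 26.8269.
|Patch 2∩Patch 3| = 6.4.
|Patch 1∩Patch 2∩Patch 3| = 3.9385.
|Patch 1 ∪ Patch 2 ∪ Patch 3| = 189 − 73.2269 + 3.9385 = 119.71.

119.71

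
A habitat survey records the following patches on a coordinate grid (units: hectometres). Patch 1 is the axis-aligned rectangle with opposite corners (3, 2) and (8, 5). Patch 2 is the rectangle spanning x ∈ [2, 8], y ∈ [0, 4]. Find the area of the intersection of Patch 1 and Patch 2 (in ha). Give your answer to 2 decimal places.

|Patch 1∩Patch 2|: x∈[3,8], y∈[2,4] → 5·2 = 10.

10.00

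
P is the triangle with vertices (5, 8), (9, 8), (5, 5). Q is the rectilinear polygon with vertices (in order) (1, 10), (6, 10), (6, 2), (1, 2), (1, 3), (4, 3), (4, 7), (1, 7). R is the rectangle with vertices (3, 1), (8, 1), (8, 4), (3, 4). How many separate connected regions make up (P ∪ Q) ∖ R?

(P ∪ Q) ∖ R splits into 2 disjoint pieces (area 24.375, area 2).

2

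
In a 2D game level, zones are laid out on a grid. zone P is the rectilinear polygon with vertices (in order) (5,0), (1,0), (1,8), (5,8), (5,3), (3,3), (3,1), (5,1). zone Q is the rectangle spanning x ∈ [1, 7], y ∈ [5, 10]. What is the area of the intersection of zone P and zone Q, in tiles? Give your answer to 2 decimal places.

12.00

The intersection is the polygon with vertices (1,8), (5,8), (5,5), (1,5).
By the shoelace formula its area is 12.00.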